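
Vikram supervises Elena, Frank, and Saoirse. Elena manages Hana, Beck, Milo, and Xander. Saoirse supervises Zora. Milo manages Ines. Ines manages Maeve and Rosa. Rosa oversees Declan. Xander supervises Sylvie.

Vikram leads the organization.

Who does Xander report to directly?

Xander reports directly to Elena.

Elena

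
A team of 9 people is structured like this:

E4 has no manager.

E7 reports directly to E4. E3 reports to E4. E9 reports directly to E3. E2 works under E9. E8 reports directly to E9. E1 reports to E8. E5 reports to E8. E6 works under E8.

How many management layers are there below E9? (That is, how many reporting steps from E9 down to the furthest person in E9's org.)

2

The longest chain under E9 runs E9 → E8 → E6, which is 2 levels below E9.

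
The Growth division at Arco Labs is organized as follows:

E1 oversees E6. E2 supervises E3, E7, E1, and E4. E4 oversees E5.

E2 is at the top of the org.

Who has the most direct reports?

Direct-report counts: E2 has 4; E4 has 1; E1 has 1. The largest is 4, held by E2.

E2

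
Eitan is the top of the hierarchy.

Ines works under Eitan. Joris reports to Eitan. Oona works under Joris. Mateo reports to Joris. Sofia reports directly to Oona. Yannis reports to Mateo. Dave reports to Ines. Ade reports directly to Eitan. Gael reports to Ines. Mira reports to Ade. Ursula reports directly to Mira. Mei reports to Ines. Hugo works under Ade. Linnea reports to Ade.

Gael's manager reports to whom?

Eitan

Gael reports to Ines, and Ines reports to Eitan. So Gael's skip-level manager is Eitan.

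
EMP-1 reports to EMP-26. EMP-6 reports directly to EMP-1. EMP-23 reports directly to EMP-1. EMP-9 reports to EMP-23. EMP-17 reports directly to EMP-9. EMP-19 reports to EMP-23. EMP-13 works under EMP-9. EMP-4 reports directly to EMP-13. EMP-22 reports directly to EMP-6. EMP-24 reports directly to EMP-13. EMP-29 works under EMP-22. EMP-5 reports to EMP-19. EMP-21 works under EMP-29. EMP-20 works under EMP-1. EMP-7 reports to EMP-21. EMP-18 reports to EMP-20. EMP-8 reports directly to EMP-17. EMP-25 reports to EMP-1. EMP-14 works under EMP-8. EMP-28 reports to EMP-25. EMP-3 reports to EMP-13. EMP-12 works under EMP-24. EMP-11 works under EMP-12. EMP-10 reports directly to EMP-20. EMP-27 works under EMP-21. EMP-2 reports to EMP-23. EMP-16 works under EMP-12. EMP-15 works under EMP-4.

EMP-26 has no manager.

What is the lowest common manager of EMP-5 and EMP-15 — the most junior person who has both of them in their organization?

EMP-23

EMP-5's chain of managers is EMP-19, EMP-23, EMP-1, EMP-26. EMP-15's chain of managers is EMP-4, EMP-13, EMP-9, EMP-23, EMP-1, EMP-26. The first manager that appears in both chains is EMP-23.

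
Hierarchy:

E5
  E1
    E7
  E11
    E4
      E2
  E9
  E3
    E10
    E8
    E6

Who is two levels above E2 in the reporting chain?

E11

E2 reports to E4, and E4 reports to E11. So E2's skip-level manager is E11.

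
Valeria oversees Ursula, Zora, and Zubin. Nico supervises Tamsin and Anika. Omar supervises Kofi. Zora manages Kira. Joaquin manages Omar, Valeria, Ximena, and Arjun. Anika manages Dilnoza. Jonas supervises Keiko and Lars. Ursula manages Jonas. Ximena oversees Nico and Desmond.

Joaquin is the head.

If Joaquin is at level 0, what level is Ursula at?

2

Chain from Ursula up to Joaquin: Ursula → Valeria → Joaquin. That is 2 steps up, so Ursula is 2 levels below Joaquin.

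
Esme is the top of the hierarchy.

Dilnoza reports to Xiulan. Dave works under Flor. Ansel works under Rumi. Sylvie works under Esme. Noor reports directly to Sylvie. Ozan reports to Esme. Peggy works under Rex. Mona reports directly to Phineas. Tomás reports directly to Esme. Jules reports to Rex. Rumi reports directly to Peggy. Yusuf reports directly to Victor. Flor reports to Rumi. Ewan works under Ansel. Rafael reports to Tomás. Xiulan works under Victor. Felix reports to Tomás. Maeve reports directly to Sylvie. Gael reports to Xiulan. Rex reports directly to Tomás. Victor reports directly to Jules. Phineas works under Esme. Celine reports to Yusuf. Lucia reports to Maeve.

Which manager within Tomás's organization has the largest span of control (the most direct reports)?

Direct-report counts within Tomás's organization: Tomás has 3; Rex has 2; Jules has 1; Victor has 2; Yusuf has 1; Xiulan has 2; Peggy has 1; Rumi has 2; Ansel has 1; Flor has 1. The largest is 3, held by Tomás.

Tomás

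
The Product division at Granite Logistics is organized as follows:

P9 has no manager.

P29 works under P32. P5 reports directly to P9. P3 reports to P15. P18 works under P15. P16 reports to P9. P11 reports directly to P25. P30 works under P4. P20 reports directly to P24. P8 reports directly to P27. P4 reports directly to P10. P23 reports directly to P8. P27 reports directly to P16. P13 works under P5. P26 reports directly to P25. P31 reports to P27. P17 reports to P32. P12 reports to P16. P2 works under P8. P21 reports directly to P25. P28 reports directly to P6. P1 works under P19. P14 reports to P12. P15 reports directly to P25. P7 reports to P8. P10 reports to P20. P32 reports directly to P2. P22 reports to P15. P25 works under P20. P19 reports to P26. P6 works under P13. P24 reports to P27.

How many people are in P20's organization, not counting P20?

P20 directly manages P25, P10. Under P25: P11, P15, P3, P18, P22, P26, P19, P1, P21 (9). Under P10: P4, P30 (2). So P20's organization is 2 direct reports plus everyone under them: 10 + 3 = 13.

13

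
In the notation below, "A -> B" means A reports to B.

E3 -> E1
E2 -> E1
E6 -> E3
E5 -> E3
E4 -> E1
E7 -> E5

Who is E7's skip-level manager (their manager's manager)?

E3

E7 reports to E5, and E5 reports to E3. So E7's skip-level manager is E3.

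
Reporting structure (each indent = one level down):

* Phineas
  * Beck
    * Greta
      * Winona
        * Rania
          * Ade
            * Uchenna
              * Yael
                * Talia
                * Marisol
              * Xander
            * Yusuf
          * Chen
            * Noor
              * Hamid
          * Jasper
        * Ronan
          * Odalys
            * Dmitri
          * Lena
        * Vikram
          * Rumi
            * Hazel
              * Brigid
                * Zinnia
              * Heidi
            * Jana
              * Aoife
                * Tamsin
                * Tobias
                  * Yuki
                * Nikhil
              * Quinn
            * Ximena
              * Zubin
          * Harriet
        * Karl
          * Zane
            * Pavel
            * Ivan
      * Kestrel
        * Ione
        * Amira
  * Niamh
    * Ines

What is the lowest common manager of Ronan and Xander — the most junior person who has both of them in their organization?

Winona

Ronan's chain of managers is Winona, Greta, Beck, Phineas. Xander's chain of managers is Uchenna, Ade, Rania, Winona, Greta, Beck, Phineas. The first manager that appears in both chains is Winona.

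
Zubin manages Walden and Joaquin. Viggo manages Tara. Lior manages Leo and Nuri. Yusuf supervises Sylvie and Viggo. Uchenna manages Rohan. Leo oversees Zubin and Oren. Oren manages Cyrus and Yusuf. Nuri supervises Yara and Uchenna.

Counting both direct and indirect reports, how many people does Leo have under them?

Leo directly manages Zubin, Oren. Under Zubin: Walden, Joaquin (2). Under Oren: Cyrus, Yusuf, Viggo, Tara, Sylvie (5). So Leo's organization is 2 direct reports plus everyone under them: 3 + 6 = 9.

9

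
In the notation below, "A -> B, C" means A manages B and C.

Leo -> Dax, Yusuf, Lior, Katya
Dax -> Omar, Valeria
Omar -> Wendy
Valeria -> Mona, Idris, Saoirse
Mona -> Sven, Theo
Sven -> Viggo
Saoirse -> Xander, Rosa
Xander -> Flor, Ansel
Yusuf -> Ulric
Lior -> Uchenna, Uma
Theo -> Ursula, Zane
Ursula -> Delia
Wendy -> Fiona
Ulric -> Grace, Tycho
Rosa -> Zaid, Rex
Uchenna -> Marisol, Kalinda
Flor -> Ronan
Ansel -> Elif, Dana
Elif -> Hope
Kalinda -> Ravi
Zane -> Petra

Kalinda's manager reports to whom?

Lior

Kalinda reports to Uchenna, and Uchenna reports to Lior. So Kalinda's skip-level manager is Lior.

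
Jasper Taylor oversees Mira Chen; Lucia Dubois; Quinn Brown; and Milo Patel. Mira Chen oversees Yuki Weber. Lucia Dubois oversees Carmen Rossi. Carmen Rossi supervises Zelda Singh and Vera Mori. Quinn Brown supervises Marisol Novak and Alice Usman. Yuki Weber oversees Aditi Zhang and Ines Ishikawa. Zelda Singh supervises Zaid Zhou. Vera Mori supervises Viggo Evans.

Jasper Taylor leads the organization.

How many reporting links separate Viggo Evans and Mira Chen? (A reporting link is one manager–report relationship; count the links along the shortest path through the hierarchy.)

5

Viggo Evans is 4 levels below Jasper Taylor, and Mira Chen is 1 level below Jasper Taylor (their lowest common manager). The shortest path runs up from Viggo Evans to Jasper Taylor and back down to Mira Chen: 4 + 1 = 5 links.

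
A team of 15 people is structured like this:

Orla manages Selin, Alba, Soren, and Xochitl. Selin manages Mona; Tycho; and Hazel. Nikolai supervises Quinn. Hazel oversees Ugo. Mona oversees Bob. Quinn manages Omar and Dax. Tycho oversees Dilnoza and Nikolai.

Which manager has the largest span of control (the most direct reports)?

Direct-report counts: Orla has 4; Selin has 3; Mona has 1; Hazel has 1; Tycho has 2; Nikolai has 1; Quinn has 2. The largest is 4, held by Orla.

Orla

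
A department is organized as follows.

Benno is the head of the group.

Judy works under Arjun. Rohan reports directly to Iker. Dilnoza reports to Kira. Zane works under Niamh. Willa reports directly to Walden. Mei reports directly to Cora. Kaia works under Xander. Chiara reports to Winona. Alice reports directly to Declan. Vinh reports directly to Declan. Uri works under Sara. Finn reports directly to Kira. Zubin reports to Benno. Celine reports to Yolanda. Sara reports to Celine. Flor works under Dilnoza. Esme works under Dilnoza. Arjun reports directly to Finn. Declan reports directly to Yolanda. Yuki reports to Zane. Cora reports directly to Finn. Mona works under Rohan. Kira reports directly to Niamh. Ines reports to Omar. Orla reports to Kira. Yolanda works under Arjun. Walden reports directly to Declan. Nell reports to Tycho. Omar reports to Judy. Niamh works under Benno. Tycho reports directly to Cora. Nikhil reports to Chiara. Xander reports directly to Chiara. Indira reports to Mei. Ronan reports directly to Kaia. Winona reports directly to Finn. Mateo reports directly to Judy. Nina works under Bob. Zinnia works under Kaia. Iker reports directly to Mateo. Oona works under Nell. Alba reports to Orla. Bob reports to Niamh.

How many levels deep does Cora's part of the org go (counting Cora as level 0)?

The longest chain under Cora runs Cora → Tycho → Nell → Oona, which is 3 levels below Cora.

3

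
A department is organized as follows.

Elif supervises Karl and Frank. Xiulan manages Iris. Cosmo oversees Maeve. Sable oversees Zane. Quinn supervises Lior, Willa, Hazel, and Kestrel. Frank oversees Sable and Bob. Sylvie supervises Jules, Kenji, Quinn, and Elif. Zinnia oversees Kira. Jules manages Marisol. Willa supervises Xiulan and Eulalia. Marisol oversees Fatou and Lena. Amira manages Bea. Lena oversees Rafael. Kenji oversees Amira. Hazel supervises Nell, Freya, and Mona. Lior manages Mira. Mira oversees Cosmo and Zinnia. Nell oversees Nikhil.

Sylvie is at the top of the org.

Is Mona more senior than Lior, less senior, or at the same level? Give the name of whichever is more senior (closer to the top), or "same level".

Mona is 3 levels below Sylvie; Lior is 2. Lior is higher.

Lior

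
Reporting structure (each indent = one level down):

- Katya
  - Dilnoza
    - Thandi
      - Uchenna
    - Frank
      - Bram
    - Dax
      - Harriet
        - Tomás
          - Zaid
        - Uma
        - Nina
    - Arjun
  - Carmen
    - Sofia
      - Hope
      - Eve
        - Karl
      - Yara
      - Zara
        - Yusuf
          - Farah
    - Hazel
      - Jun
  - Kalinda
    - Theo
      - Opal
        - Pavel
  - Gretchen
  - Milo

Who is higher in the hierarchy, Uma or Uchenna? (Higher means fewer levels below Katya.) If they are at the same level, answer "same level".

Uchenna

Uma is 4 levels below Katya; Uchenna is 3. Uchenna is higher.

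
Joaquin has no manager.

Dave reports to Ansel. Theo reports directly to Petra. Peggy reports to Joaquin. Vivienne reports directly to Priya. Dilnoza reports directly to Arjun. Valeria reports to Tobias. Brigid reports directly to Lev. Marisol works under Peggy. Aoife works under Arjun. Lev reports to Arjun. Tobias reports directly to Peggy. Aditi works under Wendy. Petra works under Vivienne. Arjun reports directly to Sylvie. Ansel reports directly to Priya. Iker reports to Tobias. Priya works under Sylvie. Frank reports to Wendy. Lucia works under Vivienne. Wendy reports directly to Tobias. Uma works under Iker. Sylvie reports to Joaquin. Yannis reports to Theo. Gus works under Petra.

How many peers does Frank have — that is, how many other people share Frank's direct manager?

Frank reports to Wendy. Wendy's other direct reports are Aditi — 1 peer.

1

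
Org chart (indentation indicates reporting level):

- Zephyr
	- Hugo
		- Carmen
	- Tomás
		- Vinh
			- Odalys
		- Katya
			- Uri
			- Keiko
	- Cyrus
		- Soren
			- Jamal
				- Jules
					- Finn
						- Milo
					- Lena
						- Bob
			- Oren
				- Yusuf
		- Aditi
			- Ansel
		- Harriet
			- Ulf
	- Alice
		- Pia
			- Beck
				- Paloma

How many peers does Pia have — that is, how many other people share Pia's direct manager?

0

Pia reports to Alice, and Alice has no other direct reports. Pia has 0 peers.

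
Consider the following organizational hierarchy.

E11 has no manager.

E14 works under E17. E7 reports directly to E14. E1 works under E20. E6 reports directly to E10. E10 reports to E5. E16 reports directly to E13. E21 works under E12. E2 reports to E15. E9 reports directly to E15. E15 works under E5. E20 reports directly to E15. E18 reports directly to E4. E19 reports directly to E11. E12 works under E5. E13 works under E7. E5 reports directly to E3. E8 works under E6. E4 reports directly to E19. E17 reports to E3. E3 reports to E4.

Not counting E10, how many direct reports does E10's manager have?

E10 reports to E5. E5's other direct reports are E15, E12 — 2 peers.

2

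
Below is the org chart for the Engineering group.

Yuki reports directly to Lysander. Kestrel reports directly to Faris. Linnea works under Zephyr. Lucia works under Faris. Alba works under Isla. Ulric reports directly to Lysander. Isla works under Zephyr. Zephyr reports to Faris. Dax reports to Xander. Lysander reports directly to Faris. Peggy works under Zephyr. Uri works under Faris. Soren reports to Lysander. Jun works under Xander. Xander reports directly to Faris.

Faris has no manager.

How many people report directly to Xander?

2

Xander directly manages Jun, Dax. That is 2 direct reports.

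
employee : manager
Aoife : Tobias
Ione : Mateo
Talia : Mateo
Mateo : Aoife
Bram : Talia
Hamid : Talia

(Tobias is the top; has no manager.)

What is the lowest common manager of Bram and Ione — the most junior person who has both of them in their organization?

Bram's chain of managers is Talia, Mateo, Aoife, Tobias. Ione's chain of managers is Mateo, Aoife, Tobias. The first manager that appears in both chains is Mateo.

Mateo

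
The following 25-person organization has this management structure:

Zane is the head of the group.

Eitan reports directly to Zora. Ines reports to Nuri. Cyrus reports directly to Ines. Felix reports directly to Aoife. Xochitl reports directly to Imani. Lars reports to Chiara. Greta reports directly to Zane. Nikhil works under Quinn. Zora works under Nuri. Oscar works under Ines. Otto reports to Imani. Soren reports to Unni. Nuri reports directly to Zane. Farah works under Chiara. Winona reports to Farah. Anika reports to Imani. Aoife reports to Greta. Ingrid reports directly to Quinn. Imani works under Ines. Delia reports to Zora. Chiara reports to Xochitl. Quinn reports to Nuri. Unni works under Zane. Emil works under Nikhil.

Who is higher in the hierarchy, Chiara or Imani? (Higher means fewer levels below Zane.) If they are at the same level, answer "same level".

Chiara is 5 levels below Zane; Imani is 3. Imani is higher.

Imani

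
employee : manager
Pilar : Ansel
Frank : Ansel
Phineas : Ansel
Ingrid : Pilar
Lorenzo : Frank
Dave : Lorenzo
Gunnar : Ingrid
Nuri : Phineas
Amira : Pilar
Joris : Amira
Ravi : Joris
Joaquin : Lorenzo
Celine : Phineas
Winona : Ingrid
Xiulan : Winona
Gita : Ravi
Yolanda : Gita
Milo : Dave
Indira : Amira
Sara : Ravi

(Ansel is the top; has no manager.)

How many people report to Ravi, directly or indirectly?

3

Ravi directly manages Gita, Sara. Under Gita: Yolanda (1). Sara has no reports. So Ravi's organization is 2 direct reports plus everyone under them: 2 + 1 = 3.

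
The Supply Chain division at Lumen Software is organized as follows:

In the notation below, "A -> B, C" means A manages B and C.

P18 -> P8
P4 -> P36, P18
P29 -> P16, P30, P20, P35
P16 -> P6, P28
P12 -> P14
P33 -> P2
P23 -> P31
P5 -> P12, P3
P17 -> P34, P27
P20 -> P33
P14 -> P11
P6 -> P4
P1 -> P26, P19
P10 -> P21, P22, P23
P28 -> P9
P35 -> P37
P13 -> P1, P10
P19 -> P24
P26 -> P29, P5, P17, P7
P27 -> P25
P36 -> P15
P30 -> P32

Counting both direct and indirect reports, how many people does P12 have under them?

P12 directly manages P14. Under P14: P11 (1). That's 2 in total.

2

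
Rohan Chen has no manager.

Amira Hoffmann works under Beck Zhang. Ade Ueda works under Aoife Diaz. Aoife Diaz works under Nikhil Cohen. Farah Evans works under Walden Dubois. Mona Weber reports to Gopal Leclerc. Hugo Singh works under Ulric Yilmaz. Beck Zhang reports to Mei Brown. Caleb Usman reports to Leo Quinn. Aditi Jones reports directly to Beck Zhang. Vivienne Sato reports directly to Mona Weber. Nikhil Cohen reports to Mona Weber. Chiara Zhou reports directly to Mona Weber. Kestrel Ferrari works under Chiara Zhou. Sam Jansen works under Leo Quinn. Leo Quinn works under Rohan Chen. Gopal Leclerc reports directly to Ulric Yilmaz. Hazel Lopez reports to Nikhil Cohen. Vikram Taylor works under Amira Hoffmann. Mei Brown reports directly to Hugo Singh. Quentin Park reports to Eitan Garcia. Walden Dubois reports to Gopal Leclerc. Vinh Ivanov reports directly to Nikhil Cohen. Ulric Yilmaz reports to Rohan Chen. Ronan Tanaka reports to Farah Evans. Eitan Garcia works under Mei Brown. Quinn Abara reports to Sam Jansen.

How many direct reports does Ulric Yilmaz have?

Ulric Yilmaz directly manages Gopal Leclerc, Hugo Singh. That is 2 direct reports.

2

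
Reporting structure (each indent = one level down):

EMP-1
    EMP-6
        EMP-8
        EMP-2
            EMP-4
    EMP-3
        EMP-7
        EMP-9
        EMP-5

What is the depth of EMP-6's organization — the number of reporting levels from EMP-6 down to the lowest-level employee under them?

The longest chain under EMP-6 runs EMP-6 → EMP-2 → EMP-4, which is 2 levels below EMP-6.

2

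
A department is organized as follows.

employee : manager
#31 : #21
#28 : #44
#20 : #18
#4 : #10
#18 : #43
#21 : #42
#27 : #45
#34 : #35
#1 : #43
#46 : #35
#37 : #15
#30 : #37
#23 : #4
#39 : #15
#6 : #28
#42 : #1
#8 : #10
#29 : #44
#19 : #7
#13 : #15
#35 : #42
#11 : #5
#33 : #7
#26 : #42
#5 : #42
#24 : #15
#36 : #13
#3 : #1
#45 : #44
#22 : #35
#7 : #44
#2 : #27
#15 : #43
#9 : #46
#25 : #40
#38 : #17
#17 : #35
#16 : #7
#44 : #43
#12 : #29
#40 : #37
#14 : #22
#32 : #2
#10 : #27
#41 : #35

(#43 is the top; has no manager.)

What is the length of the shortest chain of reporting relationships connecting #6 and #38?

8

#6 is 3 levels below #43, and #38 is 5 levels below #43 (their lowest common manager). The shortest path runs up from #6 to #43 and back down to #38: 3 + 5 = 8 links.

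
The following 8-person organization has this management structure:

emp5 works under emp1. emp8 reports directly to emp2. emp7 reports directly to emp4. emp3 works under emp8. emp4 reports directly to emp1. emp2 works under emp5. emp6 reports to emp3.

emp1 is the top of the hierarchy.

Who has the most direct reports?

emp1

Direct-report counts: emp1 has 2; emp4 has 1; emp5 has 1; emp2 has 1; emp8 has 1; emp3 has 1. The largest is 2, held by emp1.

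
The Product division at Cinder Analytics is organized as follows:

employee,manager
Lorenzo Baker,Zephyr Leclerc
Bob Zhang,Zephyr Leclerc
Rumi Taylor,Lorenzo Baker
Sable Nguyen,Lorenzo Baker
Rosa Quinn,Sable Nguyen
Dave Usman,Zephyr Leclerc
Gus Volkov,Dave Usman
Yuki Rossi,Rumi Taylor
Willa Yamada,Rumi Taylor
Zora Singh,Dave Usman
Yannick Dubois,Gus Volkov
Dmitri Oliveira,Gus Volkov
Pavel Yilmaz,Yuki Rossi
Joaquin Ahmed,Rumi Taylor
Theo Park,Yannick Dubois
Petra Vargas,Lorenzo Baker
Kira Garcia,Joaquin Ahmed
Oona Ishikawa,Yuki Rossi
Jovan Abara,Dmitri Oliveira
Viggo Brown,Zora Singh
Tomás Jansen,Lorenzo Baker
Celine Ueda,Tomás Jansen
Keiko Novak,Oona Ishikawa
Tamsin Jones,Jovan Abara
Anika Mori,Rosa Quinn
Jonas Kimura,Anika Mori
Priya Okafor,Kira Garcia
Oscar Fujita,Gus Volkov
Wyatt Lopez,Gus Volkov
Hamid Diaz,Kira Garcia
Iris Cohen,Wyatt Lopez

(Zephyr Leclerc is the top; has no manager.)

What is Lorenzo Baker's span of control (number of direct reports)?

4

Lorenzo Baker directly manages Rumi Taylor, Sable Nguyen, Petra Vargas, Tomás Jansen. That is 4 direct reports.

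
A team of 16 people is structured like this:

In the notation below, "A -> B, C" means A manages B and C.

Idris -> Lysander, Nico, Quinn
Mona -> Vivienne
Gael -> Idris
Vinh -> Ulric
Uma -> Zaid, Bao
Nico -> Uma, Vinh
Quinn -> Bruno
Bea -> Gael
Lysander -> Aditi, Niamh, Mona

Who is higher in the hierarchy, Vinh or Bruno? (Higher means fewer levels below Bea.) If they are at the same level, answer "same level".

same level

Both Vinh and Bruno are 4 levels below Bea.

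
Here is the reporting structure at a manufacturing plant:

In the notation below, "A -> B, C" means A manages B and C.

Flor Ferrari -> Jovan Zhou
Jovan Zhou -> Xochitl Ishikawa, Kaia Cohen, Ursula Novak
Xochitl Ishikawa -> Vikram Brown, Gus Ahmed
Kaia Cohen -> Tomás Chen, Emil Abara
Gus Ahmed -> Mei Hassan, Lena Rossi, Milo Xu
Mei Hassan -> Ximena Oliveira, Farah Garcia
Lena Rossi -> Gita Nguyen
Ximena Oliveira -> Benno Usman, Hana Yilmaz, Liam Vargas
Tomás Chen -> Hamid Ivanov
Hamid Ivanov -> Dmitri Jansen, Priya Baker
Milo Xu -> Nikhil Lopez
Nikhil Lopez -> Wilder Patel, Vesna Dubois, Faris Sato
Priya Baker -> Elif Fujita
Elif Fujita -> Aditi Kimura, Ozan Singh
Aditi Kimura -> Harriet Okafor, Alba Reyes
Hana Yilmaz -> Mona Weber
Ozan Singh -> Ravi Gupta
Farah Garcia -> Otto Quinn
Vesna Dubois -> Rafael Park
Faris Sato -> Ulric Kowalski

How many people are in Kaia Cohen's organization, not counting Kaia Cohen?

11

Kaia Cohen directly manages Tomás Chen, Emil Abara. Under Tomás Chen: Hamid Ivanov, Priya Baker, Elif Fujita, Ozan Singh, Ravi Gupta, Aditi Kimura, Alba Reyes, Harriet Okafor, Dmitri Jansen (9). Emil Abara has no reports. So Kaia Cohen's organization is 2 direct reports plus everyone under them: 10 + 1 = 11.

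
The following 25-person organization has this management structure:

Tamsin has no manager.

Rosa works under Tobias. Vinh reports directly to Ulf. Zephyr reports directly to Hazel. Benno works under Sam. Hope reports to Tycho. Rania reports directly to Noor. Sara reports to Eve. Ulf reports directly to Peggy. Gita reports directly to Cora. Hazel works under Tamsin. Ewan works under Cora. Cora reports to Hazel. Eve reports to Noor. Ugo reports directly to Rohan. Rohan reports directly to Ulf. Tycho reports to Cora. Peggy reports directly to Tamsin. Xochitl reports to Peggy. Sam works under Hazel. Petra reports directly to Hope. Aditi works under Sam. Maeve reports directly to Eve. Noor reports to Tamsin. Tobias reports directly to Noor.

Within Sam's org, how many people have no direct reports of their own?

2

The people in Sam's organization with no one reporting to them are Benno, Aditi. That is 2.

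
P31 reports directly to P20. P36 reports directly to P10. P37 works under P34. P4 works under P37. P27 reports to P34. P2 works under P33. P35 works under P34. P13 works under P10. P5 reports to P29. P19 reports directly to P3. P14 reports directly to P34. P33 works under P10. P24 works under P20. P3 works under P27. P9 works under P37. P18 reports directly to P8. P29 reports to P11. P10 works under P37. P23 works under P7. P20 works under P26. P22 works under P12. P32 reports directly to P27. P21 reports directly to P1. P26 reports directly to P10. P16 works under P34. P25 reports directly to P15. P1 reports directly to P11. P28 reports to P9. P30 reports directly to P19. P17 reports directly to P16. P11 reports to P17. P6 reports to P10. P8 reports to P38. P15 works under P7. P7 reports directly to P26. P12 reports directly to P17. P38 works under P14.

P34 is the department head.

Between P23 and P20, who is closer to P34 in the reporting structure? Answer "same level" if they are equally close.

P20

P23 is 5 levels below P34; P20 is 4. P20 is higher.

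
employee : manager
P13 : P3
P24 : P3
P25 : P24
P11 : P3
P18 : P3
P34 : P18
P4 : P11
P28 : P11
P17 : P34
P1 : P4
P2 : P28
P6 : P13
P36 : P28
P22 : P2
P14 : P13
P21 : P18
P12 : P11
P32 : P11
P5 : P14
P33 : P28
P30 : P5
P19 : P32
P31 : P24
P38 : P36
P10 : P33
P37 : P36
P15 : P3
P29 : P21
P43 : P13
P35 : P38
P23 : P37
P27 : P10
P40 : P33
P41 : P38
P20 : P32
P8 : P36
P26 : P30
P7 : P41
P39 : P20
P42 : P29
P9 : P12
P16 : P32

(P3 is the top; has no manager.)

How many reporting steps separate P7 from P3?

6

Chain from P7 up to P3: P7 → P41 → P38 → P36 → P28 → P11 → P3. That is 6 steps up, so P7 is 6 levels below P3.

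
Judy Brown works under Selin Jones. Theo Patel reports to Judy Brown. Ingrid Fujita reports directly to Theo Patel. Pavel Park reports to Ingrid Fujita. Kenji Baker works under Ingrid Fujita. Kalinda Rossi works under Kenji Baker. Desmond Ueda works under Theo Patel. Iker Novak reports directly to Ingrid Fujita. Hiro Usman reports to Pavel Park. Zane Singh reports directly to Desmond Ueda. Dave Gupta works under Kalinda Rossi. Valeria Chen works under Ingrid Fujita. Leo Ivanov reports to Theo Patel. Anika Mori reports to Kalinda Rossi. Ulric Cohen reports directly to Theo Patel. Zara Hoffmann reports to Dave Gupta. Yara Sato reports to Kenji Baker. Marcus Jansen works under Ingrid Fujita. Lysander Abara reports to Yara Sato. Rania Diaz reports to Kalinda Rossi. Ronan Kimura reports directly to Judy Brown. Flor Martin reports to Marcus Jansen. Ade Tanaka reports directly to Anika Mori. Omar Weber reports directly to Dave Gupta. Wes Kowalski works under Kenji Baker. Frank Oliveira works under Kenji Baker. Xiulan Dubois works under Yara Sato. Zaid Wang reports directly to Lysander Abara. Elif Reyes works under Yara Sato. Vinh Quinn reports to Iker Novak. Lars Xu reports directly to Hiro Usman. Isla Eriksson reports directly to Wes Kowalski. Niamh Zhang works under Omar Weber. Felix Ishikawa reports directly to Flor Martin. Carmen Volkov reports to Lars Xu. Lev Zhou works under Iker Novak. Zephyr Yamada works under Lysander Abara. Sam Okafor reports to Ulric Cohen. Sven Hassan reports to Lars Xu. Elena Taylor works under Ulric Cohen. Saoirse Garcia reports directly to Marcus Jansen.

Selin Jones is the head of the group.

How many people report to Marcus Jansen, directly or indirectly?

3

Marcus Jansen directly manages Flor Martin, Saoirse Garcia. Under Flor Martin: Felix Ishikawa (1). Saoirse Garcia has no reports. So Marcus Jansen's organization is 2 direct reports plus everyone under them: 2 + 1 = 3.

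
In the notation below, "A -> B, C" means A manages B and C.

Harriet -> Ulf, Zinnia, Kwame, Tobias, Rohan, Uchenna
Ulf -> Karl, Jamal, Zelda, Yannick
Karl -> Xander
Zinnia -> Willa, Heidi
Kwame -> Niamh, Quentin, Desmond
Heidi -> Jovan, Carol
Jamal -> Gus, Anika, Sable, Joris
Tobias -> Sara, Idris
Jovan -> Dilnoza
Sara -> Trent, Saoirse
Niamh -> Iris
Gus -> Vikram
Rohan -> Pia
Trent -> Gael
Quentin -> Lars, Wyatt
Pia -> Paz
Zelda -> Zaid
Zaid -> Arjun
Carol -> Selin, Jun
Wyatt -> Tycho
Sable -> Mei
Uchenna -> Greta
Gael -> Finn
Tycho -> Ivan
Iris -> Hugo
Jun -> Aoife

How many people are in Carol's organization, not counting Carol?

Carol directly manages Selin, Jun. Selin has no reports. Under Jun: Aoife (1). So Carol's organization is 2 direct reports plus everyone under them: 1 + 2 = 3.

3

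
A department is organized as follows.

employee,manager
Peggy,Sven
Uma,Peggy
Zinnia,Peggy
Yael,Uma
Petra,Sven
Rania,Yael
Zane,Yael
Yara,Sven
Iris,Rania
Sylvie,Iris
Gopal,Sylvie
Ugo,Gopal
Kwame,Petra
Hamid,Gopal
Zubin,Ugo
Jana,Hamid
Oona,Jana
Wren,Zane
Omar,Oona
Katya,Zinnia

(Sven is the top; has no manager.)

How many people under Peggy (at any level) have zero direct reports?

4

The people in Peggy's organization with no one reporting to them are Katya, Wren, Omar, Zubin. That is 4.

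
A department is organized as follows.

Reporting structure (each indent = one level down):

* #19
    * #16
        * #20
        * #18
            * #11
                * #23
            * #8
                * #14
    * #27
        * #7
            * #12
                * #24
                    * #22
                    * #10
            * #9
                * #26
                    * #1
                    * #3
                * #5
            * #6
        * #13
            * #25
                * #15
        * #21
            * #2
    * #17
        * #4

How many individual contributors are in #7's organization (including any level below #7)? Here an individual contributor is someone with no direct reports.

6

The people in #7's organization with no one reporting to them are #6, #5, #3, #1, #10, #22. That is 6.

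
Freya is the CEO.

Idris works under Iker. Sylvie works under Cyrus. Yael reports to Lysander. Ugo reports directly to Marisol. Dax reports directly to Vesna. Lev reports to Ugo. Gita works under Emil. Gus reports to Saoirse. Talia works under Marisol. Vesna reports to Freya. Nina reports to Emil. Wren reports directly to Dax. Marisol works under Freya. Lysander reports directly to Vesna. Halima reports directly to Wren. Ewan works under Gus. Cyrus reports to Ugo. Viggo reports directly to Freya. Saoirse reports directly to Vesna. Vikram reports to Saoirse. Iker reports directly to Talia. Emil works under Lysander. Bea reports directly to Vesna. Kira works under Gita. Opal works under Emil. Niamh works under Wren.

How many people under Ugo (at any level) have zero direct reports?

2

The people in Ugo's organization with no one reporting to them are Lev, Sylvie. That is 2.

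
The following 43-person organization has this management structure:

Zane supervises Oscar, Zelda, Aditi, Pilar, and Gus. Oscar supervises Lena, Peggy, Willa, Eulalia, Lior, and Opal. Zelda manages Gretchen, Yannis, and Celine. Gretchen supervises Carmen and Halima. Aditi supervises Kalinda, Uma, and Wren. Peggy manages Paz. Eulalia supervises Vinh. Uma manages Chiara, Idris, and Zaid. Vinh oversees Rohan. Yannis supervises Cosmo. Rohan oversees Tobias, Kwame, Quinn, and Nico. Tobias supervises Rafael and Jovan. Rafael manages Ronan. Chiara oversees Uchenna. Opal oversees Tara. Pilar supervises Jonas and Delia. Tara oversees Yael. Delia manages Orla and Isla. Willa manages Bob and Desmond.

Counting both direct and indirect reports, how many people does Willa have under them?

Willa directly manages Bob, Desmond. Bob has no reports. Desmond has no reports. So Willa's organization is 2 direct reports plus everyone under them: 1 + 1 = 2.

2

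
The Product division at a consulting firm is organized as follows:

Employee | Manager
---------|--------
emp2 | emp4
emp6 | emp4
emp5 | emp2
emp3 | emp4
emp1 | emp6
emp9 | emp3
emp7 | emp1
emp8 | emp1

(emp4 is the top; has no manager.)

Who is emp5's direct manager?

emp2

emp5 reports directly to emp2.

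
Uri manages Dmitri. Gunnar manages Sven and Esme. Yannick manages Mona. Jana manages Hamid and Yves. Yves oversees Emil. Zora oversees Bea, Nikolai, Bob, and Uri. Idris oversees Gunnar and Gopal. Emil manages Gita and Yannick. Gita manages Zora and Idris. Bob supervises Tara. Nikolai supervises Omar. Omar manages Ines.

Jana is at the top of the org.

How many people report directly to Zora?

Zora directly manages Bea, Nikolai, Bob, Uri. That is 4 direct reports.

4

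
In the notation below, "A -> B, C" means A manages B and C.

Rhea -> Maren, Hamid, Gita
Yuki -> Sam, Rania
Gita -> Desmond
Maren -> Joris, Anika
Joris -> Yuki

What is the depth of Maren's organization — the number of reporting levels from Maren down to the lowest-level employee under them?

The longest chain under Maren runs Maren → Joris → Yuki → Rania, which is 3 levels below Maren.

3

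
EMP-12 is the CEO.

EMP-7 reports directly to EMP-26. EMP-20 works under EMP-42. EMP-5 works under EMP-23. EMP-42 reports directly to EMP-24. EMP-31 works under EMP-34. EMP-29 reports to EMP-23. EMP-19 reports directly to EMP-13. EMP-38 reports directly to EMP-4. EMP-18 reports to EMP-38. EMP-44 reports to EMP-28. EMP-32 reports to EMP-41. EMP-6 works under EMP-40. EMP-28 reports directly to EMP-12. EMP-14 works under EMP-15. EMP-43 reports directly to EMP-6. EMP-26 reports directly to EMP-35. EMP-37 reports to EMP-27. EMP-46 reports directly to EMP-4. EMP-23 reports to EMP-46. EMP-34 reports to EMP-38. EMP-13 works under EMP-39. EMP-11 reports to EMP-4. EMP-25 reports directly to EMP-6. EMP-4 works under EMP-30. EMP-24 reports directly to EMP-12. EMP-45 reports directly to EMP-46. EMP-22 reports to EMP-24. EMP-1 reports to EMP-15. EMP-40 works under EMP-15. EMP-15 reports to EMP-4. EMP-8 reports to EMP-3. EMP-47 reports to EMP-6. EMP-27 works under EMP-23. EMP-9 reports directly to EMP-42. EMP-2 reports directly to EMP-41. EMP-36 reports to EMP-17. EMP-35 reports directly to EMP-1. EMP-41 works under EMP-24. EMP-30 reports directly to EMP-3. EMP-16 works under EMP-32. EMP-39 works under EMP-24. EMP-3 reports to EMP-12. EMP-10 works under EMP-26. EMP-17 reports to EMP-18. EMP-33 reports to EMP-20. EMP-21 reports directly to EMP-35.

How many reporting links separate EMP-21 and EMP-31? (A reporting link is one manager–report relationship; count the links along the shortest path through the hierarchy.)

7

EMP-21 is 4 levels below EMP-4, and EMP-31 is 3 levels below EMP-4 (their lowest common manager). The shortest path runs up from EMP-21 to EMP-4 and back down to EMP-31: 4 + 3 = 7 links.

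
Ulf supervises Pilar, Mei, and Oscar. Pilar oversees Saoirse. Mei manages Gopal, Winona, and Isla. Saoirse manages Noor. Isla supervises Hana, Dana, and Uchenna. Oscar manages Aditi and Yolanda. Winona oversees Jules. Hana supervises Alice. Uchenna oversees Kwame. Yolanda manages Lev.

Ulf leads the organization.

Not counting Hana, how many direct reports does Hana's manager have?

2

Hana reports to Isla. Isla's other direct reports are Dana, Uchenna — 2 peers.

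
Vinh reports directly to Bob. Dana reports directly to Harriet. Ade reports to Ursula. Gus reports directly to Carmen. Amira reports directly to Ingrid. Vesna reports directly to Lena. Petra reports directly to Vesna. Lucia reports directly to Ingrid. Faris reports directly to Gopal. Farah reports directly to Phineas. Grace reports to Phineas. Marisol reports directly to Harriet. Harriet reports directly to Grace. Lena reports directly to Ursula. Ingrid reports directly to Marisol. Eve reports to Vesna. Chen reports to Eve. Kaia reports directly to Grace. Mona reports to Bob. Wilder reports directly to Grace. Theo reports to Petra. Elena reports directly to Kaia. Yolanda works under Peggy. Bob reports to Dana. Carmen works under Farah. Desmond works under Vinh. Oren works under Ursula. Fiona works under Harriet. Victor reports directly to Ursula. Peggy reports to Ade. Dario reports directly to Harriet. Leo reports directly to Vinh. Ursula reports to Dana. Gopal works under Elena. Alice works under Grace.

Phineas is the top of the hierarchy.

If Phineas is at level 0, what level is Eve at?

Chain from Eve up to Phineas: Eve → Vesna → Lena → Ursula → Dana → Harriet → Grace → Phineas. That is 7 steps up, so Eve is 7 levels below Phineas.

7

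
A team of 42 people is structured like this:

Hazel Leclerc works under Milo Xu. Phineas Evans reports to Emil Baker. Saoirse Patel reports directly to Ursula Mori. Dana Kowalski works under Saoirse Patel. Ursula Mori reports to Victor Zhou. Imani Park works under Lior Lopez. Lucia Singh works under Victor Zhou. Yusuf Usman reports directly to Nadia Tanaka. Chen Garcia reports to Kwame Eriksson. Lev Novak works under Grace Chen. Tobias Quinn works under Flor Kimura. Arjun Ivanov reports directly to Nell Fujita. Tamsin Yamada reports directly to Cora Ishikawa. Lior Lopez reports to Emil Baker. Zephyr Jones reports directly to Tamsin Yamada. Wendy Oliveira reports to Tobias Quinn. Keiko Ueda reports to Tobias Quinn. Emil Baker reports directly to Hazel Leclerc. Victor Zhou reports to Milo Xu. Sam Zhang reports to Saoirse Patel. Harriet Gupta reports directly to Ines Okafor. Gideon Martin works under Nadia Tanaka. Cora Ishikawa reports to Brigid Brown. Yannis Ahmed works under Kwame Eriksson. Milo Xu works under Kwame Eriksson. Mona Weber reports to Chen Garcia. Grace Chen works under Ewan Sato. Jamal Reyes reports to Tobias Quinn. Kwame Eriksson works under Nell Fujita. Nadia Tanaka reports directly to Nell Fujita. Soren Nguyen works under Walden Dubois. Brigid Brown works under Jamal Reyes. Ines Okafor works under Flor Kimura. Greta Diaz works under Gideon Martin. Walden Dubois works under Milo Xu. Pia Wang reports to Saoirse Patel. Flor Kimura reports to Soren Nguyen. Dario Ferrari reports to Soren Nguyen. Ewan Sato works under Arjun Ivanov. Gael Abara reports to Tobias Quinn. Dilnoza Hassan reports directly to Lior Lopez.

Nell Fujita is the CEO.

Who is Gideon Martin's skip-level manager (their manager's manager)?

Gideon Martin reports to Nadia Tanaka, and Nadia Tanaka reports to Nell Fujita. So Gideon Martin's skip-level manager is Nell Fujita.

Nell Fujita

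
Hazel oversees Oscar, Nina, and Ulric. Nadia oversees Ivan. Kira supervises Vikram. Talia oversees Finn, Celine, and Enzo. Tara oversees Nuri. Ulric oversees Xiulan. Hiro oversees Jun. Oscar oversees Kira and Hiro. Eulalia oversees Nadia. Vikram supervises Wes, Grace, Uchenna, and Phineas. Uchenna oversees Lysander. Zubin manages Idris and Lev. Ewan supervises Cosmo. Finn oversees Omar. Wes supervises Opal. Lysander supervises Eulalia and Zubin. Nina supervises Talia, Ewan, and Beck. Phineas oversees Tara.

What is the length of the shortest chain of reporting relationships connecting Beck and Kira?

Beck is 2 levels below Hazel, and Kira is 2 levels below Hazel (their lowest common manager). The shortest path runs up from Beck to Hazel and back down to Kira: 2 + 2 = 4 links.

4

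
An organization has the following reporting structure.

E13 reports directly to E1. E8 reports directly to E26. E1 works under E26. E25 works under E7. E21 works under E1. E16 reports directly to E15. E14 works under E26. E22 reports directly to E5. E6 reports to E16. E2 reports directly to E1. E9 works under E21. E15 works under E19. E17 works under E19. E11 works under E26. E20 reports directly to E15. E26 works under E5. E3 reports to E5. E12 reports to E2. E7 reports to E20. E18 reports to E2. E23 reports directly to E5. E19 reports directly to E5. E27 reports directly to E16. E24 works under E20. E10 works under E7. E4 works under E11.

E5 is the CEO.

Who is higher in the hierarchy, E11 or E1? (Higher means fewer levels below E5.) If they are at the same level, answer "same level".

Both E11 and E1 are 2 levels below E5.

same level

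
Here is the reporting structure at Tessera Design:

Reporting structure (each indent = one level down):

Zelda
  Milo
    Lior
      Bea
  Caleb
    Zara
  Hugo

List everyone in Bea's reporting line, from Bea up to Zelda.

Bea -> Lior -> Milo -> Zelda

Bea reports to Lior. Lior reports to Milo. Milo reports to Zelda. Zelda is at the top.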